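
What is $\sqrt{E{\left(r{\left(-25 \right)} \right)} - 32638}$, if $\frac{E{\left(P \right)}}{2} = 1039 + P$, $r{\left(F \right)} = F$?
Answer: $i \sqrt{30610} \approx 174.96 i$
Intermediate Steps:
$E{\left(P \right)} = 2078 + 2 P$ ($E{\left(P \right)} = 2 \left(1039 + P\right) = 2078 + 2 P$)
$\sqrt{E{\left(r{\left(-25 \right)} \right)} - 32638} = \sqrt{\left(2078 + 2 \left(-25\right)\right) - 32638} = \sqrt{\left(2078 - 50\right) - 32638} = \sqrt{2028 - 32638} = \sqrt{-30610} = i \sqrt{30610}$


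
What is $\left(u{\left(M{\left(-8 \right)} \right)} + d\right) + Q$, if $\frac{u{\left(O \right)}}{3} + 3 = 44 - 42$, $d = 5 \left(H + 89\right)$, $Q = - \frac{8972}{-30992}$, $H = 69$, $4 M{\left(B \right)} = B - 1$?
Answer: $\frac{6099919}{7748} \approx 787.29$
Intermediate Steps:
$M{\left(B \right)} = - \frac{1}{4} + \frac{B}{4}$ ($M{\left(B \right)} = \frac{B - 1}{4} = \frac{-1 + B}{4} = - \frac{1}{4} + \frac{B}{4}$)
$Q = \frac{2243}{7748}$ ($Q = \left(-8972\right) \left(- \frac{1}{30992}\right) = \frac{2243}{7748} \approx 0.28949$)
$d = 790$ ($d = 5 \left(69 + 89\right) = 5 \cdot 158 = 790$)
$u{\left(O \right)} = -3$ ($u{\left(O \right)} = -9 + 3 \left(44 - 42\right) = -9 + 3 \cdot 2 = -9 + 6 = -3$)
$\left(u{\left(M{\left(-8 \right)} \right)} + d\right) + Q = \left(-3 + 790\right) + \frac{2243}{7748} = 787 + \frac{2243}{7748} = \frac{6099919}{7748}$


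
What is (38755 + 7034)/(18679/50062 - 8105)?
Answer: -2292288918/405733831 ≈ -5.6497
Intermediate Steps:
(38755 + 7034)/(18679/50062 - 8105) = 45789/(18679*(1/50062) - 8105) = 45789/(18679/50062 - 8105) = 45789/(-405733831/50062) = 45789*(-50062/405733831) = -2292288918/405733831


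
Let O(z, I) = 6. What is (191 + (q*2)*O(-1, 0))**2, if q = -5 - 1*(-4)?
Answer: 32041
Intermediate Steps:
q = -1 (q = -5 + 4 = -1)
(191 + (q*2)*O(-1, 0))**2 = (191 - 1*2*6)**2 = (191 - 2*6)**2 = (191 - 12)**2 = 179**2 = 32041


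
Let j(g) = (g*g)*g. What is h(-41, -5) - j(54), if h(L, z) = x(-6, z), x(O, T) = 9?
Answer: -157455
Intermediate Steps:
h(L, z) = 9
j(g) = g³ (j(g) = g²*g = g³)
h(-41, -5) - j(54) = 9 - 1*54³ = 9 - 1*157464 = 9 - 157464 = -157455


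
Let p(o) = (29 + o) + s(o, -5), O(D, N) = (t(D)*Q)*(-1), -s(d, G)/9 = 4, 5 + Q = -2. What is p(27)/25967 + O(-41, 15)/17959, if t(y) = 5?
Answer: 1268025/466341353 ≈ 0.0027191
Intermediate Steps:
Q = -7 (Q = -5 - 2 = -7)
s(d, G) = -36 (s(d, G) = -9*4 = -36)
O(D, N) = 35 (O(D, N) = (5*(-7))*(-1) = -35*(-1) = 35)
p(o) = -7 + o (p(o) = (29 + o) - 36 = -7 + o)
p(27)/25967 + O(-41, 15)/17959 = (-7 + 27)/25967 + 35/17959 = 20*(1/25967) + 35*(1/17959) = 20/25967 + 35/17959 = 1268025/466341353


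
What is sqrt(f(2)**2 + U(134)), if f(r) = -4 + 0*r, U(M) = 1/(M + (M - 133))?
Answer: sqrt(32415)/45 ≈ 4.0009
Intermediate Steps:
U(M) = 1/(-133 + 2*M) (U(M) = 1/(M + (-133 + M)) = 1/(-133 + 2*M))
f(r) = -4 (f(r) = -4 + 0 = -4)
sqrt(f(2)**2 + U(134)) = sqrt((-4)**2 + 1/(-133 + 2*134)) = sqrt(16 + 1/(-133 + 268)) = sqrt(16 + 1/135) = sqrt(2161/135) = sqrt(32415)/45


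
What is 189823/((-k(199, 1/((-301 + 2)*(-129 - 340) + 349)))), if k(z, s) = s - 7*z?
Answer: 26685317340/195827939 ≈ 136.27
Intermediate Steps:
189823/((-k(199, 1/((-301 + 2)*(-129 - 340) + 349)))) = 189823/((-(1/((-301 + 2)*(-129 - 340) + 349) - 7*199))) = 189823/((-(1/(-299*(-469) + 349) - 1393))) = 189823/((-(1/(140231 + 349) - 1393))) = 189823/((-(1/140580 - 1393))) = 189823/((-1*(-195827939/140580))) = 189823/(195827939/140580) = 189823*(140580/195827939) = 26685317340/195827939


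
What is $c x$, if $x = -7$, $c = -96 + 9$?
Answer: $609$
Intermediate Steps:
$c = -87$
$c x = \left(-87\right) \left(-7\right) = 609$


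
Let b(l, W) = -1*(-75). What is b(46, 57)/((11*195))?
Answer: 5/143 ≈ 0.034965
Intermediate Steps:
b(l, W) = 75
b(46, 57)/((11*195)) = 75/((11*195)) = 75/2145 = 75*(1/2145) = 5/143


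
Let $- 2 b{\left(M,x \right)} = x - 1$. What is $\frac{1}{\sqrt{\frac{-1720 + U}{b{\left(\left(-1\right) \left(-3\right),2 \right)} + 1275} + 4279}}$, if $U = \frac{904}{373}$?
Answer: $\frac{\sqrt{3866898929076967}}{4067093471} \approx 0.01529$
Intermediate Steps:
$U = \frac{904}{373}$ ($U = 904 \cdot \frac{1}{373} = \frac{904}{373} \approx 2.4236$)
$b{\left(M,x \right)} = \frac{1}{2} - \frac{x}{2}$ ($b{\left(M,x \right)} = - \frac{x - 1}{2} = - \frac{-1 + x}{2} = \frac{1}{2} - \frac{x}{2}$)
$\frac{1}{\sqrt{\frac{-1720 + U}{b{\left(\left(-1\right) \left(-3\right),2 \right)} + 1275} + 4279}} = \frac{1}{\sqrt{\frac{-1720 + \frac{904}{373}}{\left(\frac{1}{2} - 1\right) + 1275} + 4279}} = \frac{1}{\sqrt{- \frac{640656}{373 \left(\left(\frac{1}{2} - 1\right) + 1275\right)} + 4279}} = \frac{1}{\sqrt{- \frac{640656}{373 \left(- \frac{1}{2} + 1275\right)} + 4279}} = \frac{1}{\sqrt{- \frac{640656}{373 \cdot \frac{2549}{2}} + 4279}} = \frac{1}{\sqrt{\left(- \frac{640656}{373}\right) \frac{2}{2549} + 4279}} = \frac{1}{\sqrt{- \frac{1281312}{950777} + 4279}} = \frac{1}{\sqrt{\frac{4067093471}{950777}}} = \frac{1}{\frac{1}{950777} \sqrt{3866898929076967}} = \frac{\sqrt{3866898929076967}}{4067093471}$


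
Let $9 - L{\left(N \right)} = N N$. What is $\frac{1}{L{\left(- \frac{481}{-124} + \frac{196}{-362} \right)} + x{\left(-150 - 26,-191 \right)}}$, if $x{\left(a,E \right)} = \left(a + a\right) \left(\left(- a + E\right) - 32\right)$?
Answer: $\frac{503733136}{8332683241927} \approx 6.0453 \cdot 10^{-5}$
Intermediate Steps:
$L{\left(N \right)} = 9 - N^{2}$ ($L{\left(N \right)} = 9 - N N = 9 - N^{2}$)
$x{\left(a,E \right)} = 2 a \left(-32 + E - a\right)$ ($x{\left(a,E \right)} = 2 a \left(\left(E - a\right) - 32\right) = 2 a \left(-32 + E - a\right)$)
$\frac{1}{L{\left(- \frac{481}{-124} + \frac{196}{-362} \right)} + x{\left(-150 - 26,-191 \right)}} = \frac{1}{\left(9 - \left(- \frac{481}{-124} + \frac{196}{-362}\right)^{2}\right) + 2 \left(-150 - 26\right) \left(-32 - 191 - \left(-150 - 26\right)\right)} = \frac{1}{\left(9 - \left(\left(-481\right) \left(- \frac{1}{124}\right) + 196 \left(- \frac{1}{362}\right)\right)^{2}\right) + 2 \left(-176\right) \left(-32 - 191 - -176\right)} = \frac{1}{\left(9 - \left(\frac{481}{124} - \frac{98}{181}\right)^{2}\right) + 2 \left(-176\right) \left(-32 - 191 + 176\right)} = \frac{1}{\left(9 - \left(\frac{74909}{22444}\right)^{2}\right) + 2 \left(-176\right) \left(-47\right)} = \frac{1}{\left(9 - \frac{5611358281}{503733136}\right) + 16544} = \frac{1}{- \frac{1077760057}{503733136} + 16544} = \frac{1}{\frac{8332683241927}{503733136}} = \frac{503733136}{8332683241927}$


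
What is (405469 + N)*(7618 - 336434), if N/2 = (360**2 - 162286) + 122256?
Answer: -192228792944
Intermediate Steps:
N = 179140 (N = 2*((360**2 - 162286) + 122256) = 2*((129600 - 162286) + 122256) = 2*(-32686 + 122256) = 2*89570 = 179140)
(405469 + N)*(7618 - 336434) = (405469 + 179140)*(7618 - 336434) = 584609*(-328816) = -192228792944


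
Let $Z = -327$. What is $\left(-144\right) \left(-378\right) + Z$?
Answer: $54105$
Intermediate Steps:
$\left(-144\right) \left(-378\right) + Z = \left(-144\right) \left(-378\right) - 327 = 54432 - 327 = 54105$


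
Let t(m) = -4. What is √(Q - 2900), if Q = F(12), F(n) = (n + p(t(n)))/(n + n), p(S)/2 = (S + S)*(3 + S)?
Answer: I*√104358/6 ≈ 53.841*I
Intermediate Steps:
p(S) = 4*S*(3 + S) (p(S) = 2*((S + S)*(3 + S)) = 2*((2*S)*(3 + S)) = 2*(2*S*(3 + S)) = 4*S*(3 + S))
F(n) = (16 + n)/(2*n) (F(n) = (n + 4*(-4)*(3 - 4))/(n + n) = (n + 4*(-4)*(-1))/((2*n)) = (n + 16)*(1/(2*n)) = (16 + n)*(1/(2*n)) = (16 + n)/(2*n))
Q = 7/6 (Q = (½)*(16 + 12)/12 = (½)*(1/12)*28 = 7/6 ≈ 1.1667)
√(Q - 2900) = √(7/6 - 2900) = √(-17393/6) = I*√104358/6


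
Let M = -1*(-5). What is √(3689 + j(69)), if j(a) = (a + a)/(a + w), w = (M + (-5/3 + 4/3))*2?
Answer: √203822315/235 ≈ 60.752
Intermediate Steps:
M = 5
w = 28/3 (w = (5 + (-5/3 + 4/3))*2 = (5 - ⅓)*2 = (14/3)*2 = 28/3 ≈ 9.3333)
j(a) = 2*a/(28/3 + a) (j(a) = (a + a)/(a + 28/3) = (2*a)/(28/3 + a) = 2*a/(28/3 + a))
√(3689 + j(69)) = √(3689 + 6*69/(28 + 3*69)) = √(3689 + 6*69/(28 + 207)) = √(3689 + 6*69/235) = √(3689 + 6*69*(1/235)) = √(3689 + 414/235) = √(867329/235) = √203822315/235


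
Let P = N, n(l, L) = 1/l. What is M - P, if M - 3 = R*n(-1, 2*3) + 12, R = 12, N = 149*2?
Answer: -295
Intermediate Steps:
N = 298
M = 3 (M = 3 + (12/(-1) + 12) = 3 + (12*(-1) + 12) = 3 + (-12 + 12) = 3 + 0 = 3)
P = 298
M - P = 3 - 1*298 = 3 - 298 = -295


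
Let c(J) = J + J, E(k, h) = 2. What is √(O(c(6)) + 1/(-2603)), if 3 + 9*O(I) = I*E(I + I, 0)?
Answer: √142264362/7809 ≈ 1.5274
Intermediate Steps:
c(J) = 2*J
O(I) = -⅓ + 2*I/9 (O(I) = -⅓ + (I*2)/9 = -⅓ + (2*I)/9 = -⅓ + 2*I/9)
√(O(c(6)) + 1/(-2603)) = √((-⅓ + 2*(2*6)/9) + 1/(-2603)) = √((-⅓ + (2/9)*12) - 1/2603) = √((-⅓ + 8/3) - 1/2603) = √(7/3 - 1/2603) = √(18218/7809) = √142264362/7809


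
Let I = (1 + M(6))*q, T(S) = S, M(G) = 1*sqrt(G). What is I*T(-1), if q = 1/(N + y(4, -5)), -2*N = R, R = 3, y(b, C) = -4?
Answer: 2/11 + 2*sqrt(6)/11 ≈ 0.62718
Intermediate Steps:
M(G) = sqrt(G)
N = -3/2 (N = -1/2*3 = -3/2 ≈ -1.5000)
q = -2/11 (q = 1/(-3/2 - 4) = 1/(-11/2) = -2/11 ≈ -0.18182)
I = -2/11 - 2*sqrt(6)/11 (I = (1 + sqrt(6))*(-2/11) = -2/11 - 2*sqrt(6)/11 ≈ -0.62718)
I*T(-1) = (-2/11 - 2*sqrt(6)/11)*(-1) = 2/11 + 2*sqrt(6)/11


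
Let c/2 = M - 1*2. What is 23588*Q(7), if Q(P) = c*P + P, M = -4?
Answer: -1816276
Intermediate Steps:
c = -12 (c = 2*(-4 - 1*2) = 2*(-4 - 2) = 2*(-6) = -12)
Q(P) = -11*P (Q(P) = -12*P + P = -11*P)
23588*Q(7) = 23588*(-11*7) = 23588*(-77) = -1816276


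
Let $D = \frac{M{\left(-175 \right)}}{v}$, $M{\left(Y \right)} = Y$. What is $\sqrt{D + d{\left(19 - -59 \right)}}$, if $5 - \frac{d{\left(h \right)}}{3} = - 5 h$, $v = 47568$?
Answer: $\frac{\sqrt{167581781565}}{11892} \approx 34.424$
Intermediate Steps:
$d{\left(h \right)} = 15 + 15 h$ ($d{\left(h \right)} = 15 - 3 \left(- 5 h\right) = 15 + 15 h$)
$D = - \frac{175}{47568} \approx -0.0036789$
$\sqrt{D + d{\left(19 - -59 \right)}} = \sqrt{- \frac{175}{47568} + \left(15 + 15 \left(19 - -59\right)\right)} = \sqrt{- \frac{175}{47568} + \left(15 + 15 \left(19 + 59\right)\right)} = \sqrt{- \frac{175}{47568} + \left(15 + 15 \cdot 78\right)} = \sqrt{- \frac{175}{47568} + \left(15 + 1170\right)} = \sqrt{- \frac{175}{47568} + 1185} = \sqrt{\frac{56367905}{47568}} = \frac{\sqrt{167581781565}}{11892}$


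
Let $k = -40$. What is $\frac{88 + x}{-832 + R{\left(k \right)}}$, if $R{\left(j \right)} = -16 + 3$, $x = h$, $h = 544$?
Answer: $- \frac{632}{845} \approx -0.74793$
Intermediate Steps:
$x = 544$
$R{\left(j \right)} = -13$
$\frac{88 + x}{-832 + R{\left(k \right)}} = \frac{88 + 544}{-832 - 13} = \frac{632}{-845} = 632 \left(- \frac{1}{845}\right) = - \frac{632}{845}$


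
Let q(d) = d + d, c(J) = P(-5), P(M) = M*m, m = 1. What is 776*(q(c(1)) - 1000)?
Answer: -783760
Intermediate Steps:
P(M) = M (P(M) = M*1 = M)
c(J) = -5
q(d) = 2*d
776*(q(c(1)) - 1000) = 776*(2*(-5) - 1000) = 776*(-10 - 1000) = 776*(-1010) = -783760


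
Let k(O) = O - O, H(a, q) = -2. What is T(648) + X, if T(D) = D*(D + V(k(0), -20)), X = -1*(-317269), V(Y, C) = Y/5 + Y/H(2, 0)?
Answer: 737173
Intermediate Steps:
k(O) = 0
V(Y, C) = -3*Y/10 (V(Y, C) = Y/5 + Y/(-2) = Y*(1/5) + Y*(-1/2) = Y/5 - Y/2 = -3*Y/10)
X = 317269
T(D) = D**2 (T(D) = D*(D - 3/10*0) = D*(D + 0) = D*D = D**2)
T(648) + X = 648**2 + 317269 = 419904 + 317269 = 737173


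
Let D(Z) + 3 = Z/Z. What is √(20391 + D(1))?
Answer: √20389 ≈ 142.79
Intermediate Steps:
D(Z) = -2 (D(Z) = -3 + Z/Z = -3 + 1 = -2)
√(20391 + D(1)) = √(20391 - 2) = √20389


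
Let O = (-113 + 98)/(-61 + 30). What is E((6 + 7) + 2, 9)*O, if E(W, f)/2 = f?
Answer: 270/31 ≈ 8.7097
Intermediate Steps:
O = 15/31 (O = -15/(-31) = -15*(-1/31) = 15/31 ≈ 0.48387)
E(W, f) = 2*f
E((6 + 7) + 2, 9)*O = (2*9)*(15/31) = 18*(15/31) = 270/31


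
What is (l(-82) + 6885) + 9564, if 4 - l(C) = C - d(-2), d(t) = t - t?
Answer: 16535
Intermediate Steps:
d(t) = 0
l(C) = 4 - C (l(C) = 4 - (C - 1*0) = 4 - (C + 0) = 4 - C)
(l(-82) + 6885) + 9564 = ((4 - 1*(-82)) + 6885) + 9564 = ((4 + 82) + 6885) + 9564 = (86 + 6885) + 9564 = 6971 + 9564 = 16535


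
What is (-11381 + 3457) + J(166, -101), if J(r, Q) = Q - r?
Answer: -8191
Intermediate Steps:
(-11381 + 3457) + J(166, -101) = (-11381 + 3457) + (-101 - 1*166) = -7924 + (-101 - 166) = -7924 - 267 = -8191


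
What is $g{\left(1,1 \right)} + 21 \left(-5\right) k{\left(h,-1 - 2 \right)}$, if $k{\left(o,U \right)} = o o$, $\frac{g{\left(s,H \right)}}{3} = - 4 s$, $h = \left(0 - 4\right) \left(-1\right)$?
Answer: $-1692$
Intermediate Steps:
$h = 4$ ($h = \left(-4\right) \left(-1\right) = 4$)
$g{\left(s,H \right)} = - 12 s$ ($g{\left(s,H \right)} = 3 \left(- 4 s\right) = - 12 s$)
$k{\left(o,U \right)} = o^{2}$
$g{\left(1,1 \right)} + 21 \left(-5\right) k{\left(h,-1 - 2 \right)} = \left(-12\right) 1 + 21 \left(-5\right) 4^{2} = -12 - 1680 = -1692$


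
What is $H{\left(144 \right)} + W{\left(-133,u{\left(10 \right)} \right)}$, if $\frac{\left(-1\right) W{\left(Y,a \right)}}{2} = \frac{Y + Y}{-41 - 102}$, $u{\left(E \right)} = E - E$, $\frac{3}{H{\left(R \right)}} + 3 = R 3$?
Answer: $- \frac{531}{143} \approx -3.7133$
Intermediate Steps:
$H{\left(R \right)} = \frac{3}{-3 + 3 R}$ ($H{\left(R \right)} = \frac{3}{-3 + R 3} = \frac{3}{-3 + 3 R}$)
$u{\left(E \right)} = 0$
$W{\left(Y,a \right)} = \frac{4 Y}{143}$ ($W{\left(Y,a \right)} = - 2 \frac{Y + Y}{-41 - 102} = - 2 \frac{2 Y}{-143} = - 2 \cdot 2 Y \left(- \frac{1}{143}\right) = - 2 \left(- \frac{2 Y}{143}\right) = \frac{4 Y}{143}$)
$H{\left(144 \right)} + W{\left(-133,u{\left(10 \right)} \right)} = \frac{1}{-1 + 144} + \frac{4}{143} \left(-133\right) = \frac{1}{143} - \frac{532}{143} = - \frac{531}{143}$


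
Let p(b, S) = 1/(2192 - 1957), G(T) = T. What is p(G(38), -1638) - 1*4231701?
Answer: -994449734/235 ≈ -4.2317e+6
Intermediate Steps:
p(b, S) = 1/235
p(G(38), -1638) - 1*4231701 = 1/235 - 1*4231701 = 1/235 - 4231701 = -994449734/235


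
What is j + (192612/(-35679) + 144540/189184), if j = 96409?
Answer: 7746659943189/80355904 ≈ 96404.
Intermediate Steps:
j + (192612/(-35679) + 144540/189184) = 96409 + (192612/(-35679) + 144540/189184) = 96409 + (192612*(-1/35679) + 144540*(1/189184)) = 96409 + (-9172/1699 + 36135/47296) = 96409 - 372405547/80355904 = 7746659943189/80355904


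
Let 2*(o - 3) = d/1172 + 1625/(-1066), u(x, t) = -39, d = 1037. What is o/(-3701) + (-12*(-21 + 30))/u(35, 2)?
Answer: 12801164017/4623851752 ≈ 2.7685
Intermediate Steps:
o = 257579/96104 (o = 3 + (1037/1172 + 1625/(-1066))/2 = 3 + (1037*(1/1172) + 1625*(-1/1066))/2 = 3 + (1037/1172 - 125/82)/2 = 3 + (½)*(-30733/48052) = 3 - 30733/96104 = 257579/96104 ≈ 2.6802)
o/(-3701) + (-12*(-21 + 30))/u(35, 2) = (257579/96104)/(-3701) - 12*(-21 + 30)/(-39) = (257579/96104)*(-1/3701) - 12*9*(-1/39) = -257579/355680904 - 108*(-1/39) = -257579/355680904 + 36/13 = 12801164017/4623851752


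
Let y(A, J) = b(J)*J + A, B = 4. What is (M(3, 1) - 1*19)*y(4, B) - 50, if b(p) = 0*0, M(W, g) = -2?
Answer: -134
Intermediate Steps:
b(p) = 0
y(A, J) = A (y(A, J) = 0*J + A = 0 + A = A)
(M(3, 1) - 1*19)*y(4, B) - 50 = (-2 - 1*19)*4 - 50 = (-2 - 19)*4 - 50 = -21*4 - 50 = -84 - 50 = -134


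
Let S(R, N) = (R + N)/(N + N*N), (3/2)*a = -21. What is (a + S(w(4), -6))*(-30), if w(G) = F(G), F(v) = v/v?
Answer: 425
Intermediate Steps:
F(v) = 1
a = -14 (a = (⅔)*(-21) = -14)
w(G) = 1
S(R, N) = (N + R)/(N + N²)
(a + S(w(4), -6))*(-30) = (-14 + (-6 + 1)/((-6)*(1 - 6)))*(-30) = (-14 - ⅙*(-5)/(-5))*(-30) = (-14 - ⅙*(-⅕)*(-5))*(-30) = (-14 - ⅙)*(-30) = -85/6*(-30) = 425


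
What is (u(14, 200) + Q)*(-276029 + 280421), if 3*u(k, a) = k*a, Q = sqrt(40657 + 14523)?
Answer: 4099200 + 8784*sqrt(13795) ≈ 5.1309e+6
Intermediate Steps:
Q = 2*sqrt(13795) (Q = sqrt(55180) = 2*sqrt(13795) ≈ 234.90)
u(k, a) = a*k/3 (u(k, a) = (k*a)/3 = (a*k)/3 = a*k/3)
(u(14, 200) + Q)*(-276029 + 280421) = ((1/3)*200*14 + 2*sqrt(13795))*(-276029 + 280421) = (2800/3 + 2*sqrt(13795))*4392 = 4099200 + 8784*sqrt(13795)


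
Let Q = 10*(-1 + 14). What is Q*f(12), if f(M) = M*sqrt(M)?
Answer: 3120*sqrt(3) ≈ 5404.0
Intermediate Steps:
f(M) = M**(3/2)
Q = 130 (Q = 10*13 = 130)
Q*f(12) = 130*12**(3/2) = 130*(24*sqrt(3)) = 3120*sqrt(3)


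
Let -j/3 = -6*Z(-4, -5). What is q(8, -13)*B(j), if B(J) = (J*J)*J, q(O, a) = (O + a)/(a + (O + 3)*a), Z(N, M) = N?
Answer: -155520/13 ≈ -11963.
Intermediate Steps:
j = -72 (j = -(-18)*(-4) = -3*24 = -72)
q(O, a) = (O + a)/(a + a*(3 + O)) (q(O, a) = (O + a)/(a + (3 + O)*a) = (O + a)/(a + a*(3 + O)))
B(J) = J**3 (B(J) = J**2*J = J**3)
q(8, -13)*B(j) = ((8 - 13)/((-13)*(4 + 8)))*(-72)**3 = -1/13*(-5)/12*(-373248) = -1/13*1/12*(-5)*(-373248) = (5/156)*(-373248) = -155520/13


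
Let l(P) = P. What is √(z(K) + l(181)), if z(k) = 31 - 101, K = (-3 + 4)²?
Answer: √111 ≈ 10.536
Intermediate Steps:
K = 1 (K = 1² = 1)
z(k) = -70
√(z(K) + l(181)) = √(-70 + 181) = √111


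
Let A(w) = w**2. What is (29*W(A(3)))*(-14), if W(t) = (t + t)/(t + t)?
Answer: -406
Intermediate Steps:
W(t) = 1 (W(t) = (2*t)/((2*t)) = (2*t)*(1/(2*t)) = 1)
(29*W(A(3)))*(-14) = (29*1)*(-14) = 29*(-14) = -406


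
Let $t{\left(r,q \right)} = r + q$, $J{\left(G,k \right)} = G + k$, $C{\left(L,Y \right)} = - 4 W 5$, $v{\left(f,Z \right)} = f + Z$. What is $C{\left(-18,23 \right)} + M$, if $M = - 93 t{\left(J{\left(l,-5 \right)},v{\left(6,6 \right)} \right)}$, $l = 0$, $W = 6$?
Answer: $-771$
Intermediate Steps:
$v{\left(f,Z \right)} = Z + f$
$C{\left(L,Y \right)} = -120$ ($C{\left(L,Y \right)} = \left(-4\right) 6 \cdot 5 = \left(-24\right) 5 = -120$)
$t{\left(r,q \right)} = q + r$
$M = -651$ ($M = - 93 \left(\left(6 + 6\right) + \left(0 - 5\right)\right) = - 93 \left(12 - 5\right) = \left(-93\right) 7 = -651$)
$C{\left(-18,23 \right)} + M = -120 - 651 = -771$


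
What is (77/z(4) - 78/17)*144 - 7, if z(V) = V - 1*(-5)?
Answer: 9593/17 ≈ 564.29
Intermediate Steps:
z(V) = 5 + V (z(V) = V + 5 = 5 + V)
(77/z(4) - 78/17)*144 - 7 = (77/(5 + 4) - 78/17)*144 - 7 = (77/9 - 78*1/17)*144 - 7 = (77*(⅑) - 78/17)*144 - 7 = (77/9 - 78/17)*144 - 7 = (607/153)*144 - 7 = 9712/17 - 7 = 9593/17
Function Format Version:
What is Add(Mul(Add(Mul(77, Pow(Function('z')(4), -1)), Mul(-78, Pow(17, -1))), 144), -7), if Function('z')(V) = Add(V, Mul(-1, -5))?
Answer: Rational(9593, 17) ≈ 564.29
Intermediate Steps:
Function('z')(V) = Add(5, V) (Function('z')(V) = Add(V, 5) = Add(5, V))
Add(Mul(Add(Mul(77, Pow(Function('z')(4), -1)), Mul(-78, Pow(17, -1))), 144), -7) = Add(Mul(Add(Mul(77, Pow(Add(5, 4), -1)), Mul(-78, Pow(17, -1))), 144), -7) = Add(Mul(Add(Mul(77, Pow(9, -1)), Mul(-78, Rational(1, 17))), 144), -7) = Add(Mul(Add(Mul(77, Rational(1, 9)), Rational(-78, 17)), 144), -7) = Add(Mul(Add(Rational(77, 9), Rational(-78, 17)), 144), -7) = Add(Mul(Rational(607, 153), 144), -7) = Add(Rational(9712, 17), -7) = Rational(9593, 17)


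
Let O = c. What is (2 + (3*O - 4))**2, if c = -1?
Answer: 25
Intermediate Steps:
O = -1
(2 + (3*O - 4))**2 = (2 + (3*(-1) - 4))**2 = (2 + (-3 - 4))**2 = (2 - 7)**2 = (-5)**2 = 25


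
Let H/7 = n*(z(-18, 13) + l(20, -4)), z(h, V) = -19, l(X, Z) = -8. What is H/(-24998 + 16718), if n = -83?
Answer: -1743/920 ≈ -1.8946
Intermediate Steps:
H = 15687 (H = 7*(-83*(-19 - 8)) = 7*(-83*(-27)) = 7*2241 = 15687)
H/(-24998 + 16718) = 15687/(-24998 + 16718) = 15687/(-8280) = 15687*(-1/8280) = -1743/920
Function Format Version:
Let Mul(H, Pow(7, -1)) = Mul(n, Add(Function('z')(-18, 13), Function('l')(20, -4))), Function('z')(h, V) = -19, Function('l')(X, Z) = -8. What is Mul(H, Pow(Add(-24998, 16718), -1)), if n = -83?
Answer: Rational(-1743, 920) ≈ -1.8946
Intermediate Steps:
H = 15687 (H = Mul(7, Mul(-83, Add(-19, -8))) = Mul(7, Mul(-83, -27)) = Mul(7, 2241) = 15687)
Mul(H, Pow(Add(-24998, 16718), -1)) = Mul(15687, Pow(Add(-24998, 16718), -1)) = Mul(15687, Pow(-8280, -1)) = Mul(15687, Rational(-1, 8280)) = Rational(-1743, 920)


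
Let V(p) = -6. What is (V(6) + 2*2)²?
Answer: 4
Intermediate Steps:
(V(6) + 2*2)² = (-6 + 2*2)² = (-6 + 4)² = (-2)² = 4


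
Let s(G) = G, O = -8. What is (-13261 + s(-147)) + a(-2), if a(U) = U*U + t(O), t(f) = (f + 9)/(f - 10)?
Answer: -241273/18 ≈ -13404.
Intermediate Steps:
t(f) = (9 + f)/(-10 + f)
a(U) = -1/18 + U² (a(U) = U*U + (9 - 8)/(-10 - 8) = U² + 1/(-18) = U² - 1/18*1 = U² - 1/18 = -1/18 + U²)
(-13261 + s(-147)) + a(-2) = (-13261 - 147) + (-1/18 + (-2)²) = -13408 + (-1/18 + 4) = -13408 + 71/18 = -241273/18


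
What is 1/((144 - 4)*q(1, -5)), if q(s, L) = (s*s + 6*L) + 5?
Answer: -1/3360 ≈ -0.00029762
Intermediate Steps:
q(s, L) = 5 + s² + 6*L (q(s, L) = (s² + 6*L) + 5 = 5 + s² + 6*L)
1/((144 - 4)*q(1, -5)) = 1/((144 - 4)*(5 + 1² + 6*(-5))) = 1/(140*(5 + 1 - 30)) = 1/(140*(-24)) = 1/(-3360) = -1/3360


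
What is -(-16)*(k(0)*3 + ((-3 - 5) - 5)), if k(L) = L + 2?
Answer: -112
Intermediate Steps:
k(L) = 2 + L
-(-16)*(k(0)*3 + ((-3 - 5) - 5)) = -(-16)*((2 + 0)*3 + ((-3 - 5) - 5)) = -(-16)*(2*3 + (-8 - 5)) = -(-16)*(6 - 13) = -(-16)*(-7) = -1*112 = -112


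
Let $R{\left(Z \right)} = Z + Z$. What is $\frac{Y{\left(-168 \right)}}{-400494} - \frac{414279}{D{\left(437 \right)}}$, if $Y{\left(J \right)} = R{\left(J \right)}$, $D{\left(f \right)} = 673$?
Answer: $- \frac{27652671283}{44922077} \approx -615.57$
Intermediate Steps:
$R{\left(Z \right)} = 2 Z$
$Y{\left(J \right)} = 2 J$
$\frac{Y{\left(-168 \right)}}{-400494} - \frac{414279}{D{\left(437 \right)}} = \frac{2 \left(-168\right)}{-400494} - \frac{414279}{673} = \left(-336\right) \left(- \frac{1}{400494}\right) - \frac{414279}{673} = \frac{56}{66749} - \frac{414279}{673} = - \frac{27652671283}{44922077}$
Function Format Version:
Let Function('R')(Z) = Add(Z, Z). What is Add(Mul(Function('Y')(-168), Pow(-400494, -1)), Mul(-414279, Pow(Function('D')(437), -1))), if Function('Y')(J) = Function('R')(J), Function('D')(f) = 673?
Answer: Rational(-27652671283, 44922077) ≈ -615.57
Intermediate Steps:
Function('R')(Z) = Mul(2, Z)
Function('Y')(J) = Mul(2, J)
Add(Mul(Function('Y')(-168), Pow(-400494, -1)), Mul(-414279, Pow(Function('D')(437), -1))) = Add(Mul(Mul(2, -168), Pow(-400494, -1)), Mul(-414279, Pow(673, -1))) = Add(Mul(-336, Rational(-1, 400494)), Mul(-414279, Rational(1, 673))) = Add(Rational(56, 66749), Rational(-414279, 673)) = Rational(-27652671283, 44922077)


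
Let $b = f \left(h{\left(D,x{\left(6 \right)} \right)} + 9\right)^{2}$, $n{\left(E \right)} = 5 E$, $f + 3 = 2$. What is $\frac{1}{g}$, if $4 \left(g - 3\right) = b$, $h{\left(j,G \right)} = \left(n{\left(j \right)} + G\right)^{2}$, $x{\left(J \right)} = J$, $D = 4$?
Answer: $- \frac{4}{469213} \approx -8.5249 \cdot 10^{-6}$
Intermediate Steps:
$f = -1$ ($f = -3 + 2 = -1$)
$h{\left(j,G \right)} = \left(G + 5 j\right)^{2}$ ($h{\left(j,G \right)} = \left(5 j + G\right)^{2} = \left(G + 5 j\right)^{2}$)
$b = -469225$ ($b = - \left(\left(6 + 5 \cdot 4\right)^{2} + 9\right)^{2} = - \left(\left(6 + 20\right)^{2} + 9\right)^{2} = - \left(26^{2} + 9\right)^{2} = - \left(676 + 9\right)^{2} = - 685^{2} = \left(-1\right) 469225 = -469225$)
$g = - \frac{469213}{4}$ ($g = 3 + \frac{1}{4} \left(-469225\right) = 3 - \frac{469225}{4} = - \frac{469213}{4} \approx -1.173 \cdot 10^{5}$)
$\frac{1}{g} = \frac{1}{- \frac{469213}{4}} = - \frac{4}{469213}$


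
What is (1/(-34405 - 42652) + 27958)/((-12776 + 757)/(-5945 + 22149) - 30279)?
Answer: -6981848607884/7561648642459 ≈ -0.92332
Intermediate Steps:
(1/(-34405 - 42652) + 27958)/((-12776 + 757)/(-5945 + 22149) - 30279) = (1/(-77057) + 27958)/(-12019/16204 - 30279) = (-1/77057 + 27958)/(-12019*1/16204 - 30279) = 2154359605/(77057*(-12019/16204 - 30279)) = 2154359605/(77057*(-490652935/16204)) = (2154359605/77057)*(-16204/490652935) = -6981848607884/7561648642459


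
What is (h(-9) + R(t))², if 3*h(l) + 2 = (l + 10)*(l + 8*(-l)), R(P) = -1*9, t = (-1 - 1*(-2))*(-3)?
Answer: 1156/9 ≈ 128.44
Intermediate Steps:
t = -3 (t = (-1 + 2)*(-3) = 1*(-3) = -3)
R(P) = -9
h(l) = -⅔ - 7*l*(10 + l)/3 (h(l) = -⅔ + ((l + 10)*(l + 8*(-l)))/3 = -⅔ + ((10 + l)*(l - 8*l))/3 = -⅔ + ((10 + l)*(-7*l))/3 = -⅔ + (-7*l*(10 + l))/3 = -⅔ - 7*l*(10 + l)/3)
(h(-9) + R(t))² = ((-⅔ - 70/3*(-9) - 7/3*(-9)²) - 9)² = ((-⅔ + 210 - 7/3*81) - 9)² = ((-⅔ + 210 - 189) - 9)² = (61/3 - 9)² = (34/3)² = 1156/9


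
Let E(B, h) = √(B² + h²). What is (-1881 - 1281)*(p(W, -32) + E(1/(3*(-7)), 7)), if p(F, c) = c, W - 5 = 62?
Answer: 101184 - 1054*√21610/7 ≈ 79050.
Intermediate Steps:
W = 67 (W = 5 + 62 = 67)
(-1881 - 1281)*(p(W, -32) + E(1/(3*(-7)), 7)) = (-1881 - 1281)*(-32 + √((1/(3*(-7)))² + 7²)) = -3162*(-32 + √((1/(-21))² + 49)) = -3162*(-32 + √((-1/21)² + 49)) = -3162*(-32 + √(1/441 + 49)) = -3162*(-32 + √(21610/441)) = -3162*(-32 + √21610/21) = 101184 - 1054*√21610/7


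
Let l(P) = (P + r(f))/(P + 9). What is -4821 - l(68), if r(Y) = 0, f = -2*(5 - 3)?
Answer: -371285/77 ≈ -4821.9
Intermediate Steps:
f = -4 (f = -2*2 = -4)
l(P) = P/(9 + P) (l(P) = (P + 0)/(P + 9) = P/(9 + P))
-4821 - l(68) = -4821 - 68/(9 + 68) = -4821 - 68/77 = -371285/77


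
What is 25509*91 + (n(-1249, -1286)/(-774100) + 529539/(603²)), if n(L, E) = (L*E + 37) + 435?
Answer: 108896808448071871/46911621150 ≈ 2.3213e+6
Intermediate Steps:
n(L, E) = 472 + E*L (n(L, E) = (E*L + 37) + 435 = (37 + E*L) + 435 = 472 + E*L)
25509*91 + (n(-1249, -1286)/(-774100) + 529539/(603²)) = 25509*91 + ((472 - 1286*(-1249))/(-774100) + 529539/(603²)) = 2321319 + ((472 + 1606214)*(-1/774100) + 529539/363609) = 2321319 + (1606686*(-1/774100) + 529539*(1/363609)) = 2321319 + (-803343/387050 + 176513/121203) = 2321319 - 29048224979/46911621150 = 108896808448071871/46911621150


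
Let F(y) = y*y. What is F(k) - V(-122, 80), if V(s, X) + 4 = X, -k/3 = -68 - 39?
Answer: 102965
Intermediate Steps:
k = 321 (k = -3*(-68 - 39) = -3*(-107) = 321)
F(y) = y²
V(s, X) = -4 + X
F(k) - V(-122, 80) = 321² - (-4 + 80) = 103041 - 1*76 = 103041 - 76 = 102965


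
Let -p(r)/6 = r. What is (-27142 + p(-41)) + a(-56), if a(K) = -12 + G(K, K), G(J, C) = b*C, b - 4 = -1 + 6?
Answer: -27412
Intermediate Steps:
b = 9 (b = 4 + (-1 + 6) = 4 + 5 = 9)
p(r) = -6*r
G(J, C) = 9*C
a(K) = -12 + 9*K
(-27142 + p(-41)) + a(-56) = (-27142 - 6*(-41)) + (-12 + 9*(-56)) = (-27142 + 246) + (-12 - 504) = -26896 - 516 = -27412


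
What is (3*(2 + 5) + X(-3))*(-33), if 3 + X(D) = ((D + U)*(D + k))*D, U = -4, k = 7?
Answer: -3366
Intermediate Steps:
X(D) = -3 + D*(-4 + D)*(7 + D) (X(D) = -3 + ((D - 4)*(D + 7))*D = -3 + ((-4 + D)*(7 + D))*D = -3 + D*(-4 + D)*(7 + D))
(3*(2 + 5) + X(-3))*(-33) = (3*(2 + 5) + (-3 + (-3)³ - 28*(-3) + 3*(-3)²))*(-33) = (3*7 + (-3 - 27 + 84 + 3*9))*(-33) = (21 + (-3 - 27 + 84 + 27))*(-33) = (21 + 81)*(-33) = 102*(-33) = -3366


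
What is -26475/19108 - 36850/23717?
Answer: -1332037375/453184436 ≈ -2.9393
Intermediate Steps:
-26475/19108 - 36850/23717 = -1332037375/453184436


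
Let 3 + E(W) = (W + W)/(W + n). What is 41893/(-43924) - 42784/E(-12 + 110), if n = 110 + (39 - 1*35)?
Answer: 49797672909/2415820 ≈ 20613.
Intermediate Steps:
n = 114 (n = 110 + (39 - 35) = 110 + 4 = 114)
E(W) = -3 + 2*W/(114 + W) (E(W) = -3 + (W + W)/(W + 114) = -3 + (2*W)/(114 + W) = -3 + 2*W/(114 + W))
41893/(-43924) - 42784/E(-12 + 110) = 41893/(-43924) - 42784*(114 + (-12 + 110))/(-342 - (-12 + 110)) = 41893*(-1/43924) - 42784*(114 + 98)/(-342 - 1*98) = -41893/43924 - 42784*212/(-342 - 98) = -41893/43924 - 42784/((1/212)*(-440)) = -41893/43924 - 42784/(-110/53) = -41893/43924 - 42784*(-53/110) = -41893/43924 + 1133776/55 = 49797672909/2415820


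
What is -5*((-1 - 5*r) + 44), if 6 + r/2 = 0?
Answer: -515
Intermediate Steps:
r = -12 (r = -12 + 2*0 = -12 + 0 = -12)
-5*((-1 - 5*r) + 44) = -5*((-1 - 5*(-12)) + 44) = -5*((-1 + 60) + 44) = -5*(59 + 44) = -5*103 = -515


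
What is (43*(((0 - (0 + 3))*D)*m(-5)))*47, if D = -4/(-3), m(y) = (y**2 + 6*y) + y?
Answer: 80840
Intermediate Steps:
m(y) = y**2 + 7*y
D = 4/3 (D = -4*(-1/3) = 4/3 ≈ 1.3333)
(43*(((0 - (0 + 3))*D)*m(-5)))*47 = (43*(((0 - (0 + 3))*(4/3))*(-5*(7 - 5))))*47 = (43*(((0 - 1*3)*(4/3))*(-5*2)))*47 = (43*(((0 - 3)*(4/3))*(-10)))*47 = (43*(-3*4/3*(-10)))*47 = (43*(-4*(-10)))*47 = (43*40)*47 = 1720*47 = 80840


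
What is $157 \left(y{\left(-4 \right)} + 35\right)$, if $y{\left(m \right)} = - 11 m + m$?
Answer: $11775$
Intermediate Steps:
$y{\left(m \right)} = - 10 m$
$157 \left(y{\left(-4 \right)} + 35\right) = 157 \left(\left(-10\right) \left(-4\right) + 35\right) = 157 \left(40 + 35\right) = 157 \cdot 75 = 11775$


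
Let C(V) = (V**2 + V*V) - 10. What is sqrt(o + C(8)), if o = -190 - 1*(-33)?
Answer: I*sqrt(39) ≈ 6.245*I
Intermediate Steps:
o = -157 (o = -190 + 33 = -157)
C(V) = -10 + 2*V**2 (C(V) = (V**2 + V**2) - 10 = 2*V**2 - 10 = -10 + 2*V**2)
sqrt(o + C(8)) = sqrt(-157 + (-10 + 2*8**2)) = sqrt(-157 + (-10 + 2*64)) = sqrt(-157 + (-10 + 128)) = sqrt(-157 + 118) = sqrt(-39) = I*sqrt(39)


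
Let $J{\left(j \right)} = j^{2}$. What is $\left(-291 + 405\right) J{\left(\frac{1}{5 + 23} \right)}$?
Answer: $\frac{57}{392} \approx 0.14541$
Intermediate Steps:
$\left(-291 + 405\right) J{\left(\frac{1}{5 + 23} \right)} = \left(-291 + 405\right) \left(\frac{1}{5 + 23}\right)^{2} = 114 \left(\frac{1}{28}\right)^{2} = \frac{114}{784} = 114 \cdot \frac{1}{784} = \frac{57}{392}$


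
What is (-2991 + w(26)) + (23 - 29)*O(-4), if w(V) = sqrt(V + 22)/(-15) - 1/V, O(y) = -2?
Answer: -77455/26 - 4*sqrt(3)/15 ≈ -2979.5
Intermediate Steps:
w(V) = -1/V - sqrt(22 + V)/15 (w(V) = sqrt(22 + V)*(-1/15) - 1/V = -sqrt(22 + V)/15 - 1/V = -1/V - sqrt(22 + V)/15)
(-2991 + w(26)) + (23 - 29)*O(-4) = (-2991 + (-1/26 - sqrt(22 + 26)/15)) + (23 - 29)*(-2) = (-2991 + (-1*1/26 - 4*sqrt(3)/15)) - 6*(-2) = (-2991 + (-1/26 - 4*sqrt(3)/15)) + 12 = (-77767/26 - 4*sqrt(3)/15) + 12 = -77455/26 - 4*sqrt(3)/15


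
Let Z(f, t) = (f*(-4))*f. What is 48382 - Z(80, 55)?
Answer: 73982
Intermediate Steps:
Z(f, t) = -4*f**2 (Z(f, t) = (-4*f)*f = -4*f**2)
48382 - Z(80, 55) = 48382 - (-4)*80**2 = 48382 - (-4)*6400 = 48382 - 1*(-25600) = 48382 + 25600 = 73982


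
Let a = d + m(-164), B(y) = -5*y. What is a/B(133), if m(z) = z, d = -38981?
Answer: 7829/133 ≈ 58.865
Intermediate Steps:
a = -39145 (a = -38981 - 164 = -39145)
a/B(133) = -39145/((-5*133)) = -39145/(-665) = -39145*(-1/665) = 7829/133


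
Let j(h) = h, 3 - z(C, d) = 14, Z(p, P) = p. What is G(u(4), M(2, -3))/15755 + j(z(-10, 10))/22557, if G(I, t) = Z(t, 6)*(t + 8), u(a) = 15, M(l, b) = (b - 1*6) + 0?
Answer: 29708/355385535 ≈ 8.3594e-5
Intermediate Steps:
M(l, b) = -6 + b (M(l, b) = (b - 6) + 0 = (-6 + b) + 0 = -6 + b)
z(C, d) = -11 (z(C, d) = 3 - 1*14 = 3 - 14 = -11)
G(I, t) = t*(8 + t) (G(I, t) = t*(t + 8) = t*(8 + t))
G(u(4), M(2, -3))/15755 + j(z(-10, 10))/22557 = ((-6 - 3)*(8 + (-6 - 3)))/15755 - 11/22557 = -9*(8 - 9)*(1/15755) - 11*1/22557 = -9*(-1)*(1/15755) - 11/22557 = 9*(1/15755) - 11/22557 = 9/15755 - 11/22557 = 29708/355385535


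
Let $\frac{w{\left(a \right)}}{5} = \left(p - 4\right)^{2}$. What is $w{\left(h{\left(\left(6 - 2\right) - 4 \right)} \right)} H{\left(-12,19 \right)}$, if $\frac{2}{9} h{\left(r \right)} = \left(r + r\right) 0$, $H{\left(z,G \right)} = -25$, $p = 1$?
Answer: $-1125$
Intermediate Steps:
$h{\left(r \right)} = 0$ ($h{\left(r \right)} = \frac{9 \left(r + r\right) 0}{2} = \frac{9 \cdot 2 r 0}{2} = \frac{9}{2} \cdot 0 = 0$)
$w{\left(a \right)} = 45$ ($w{\left(a \right)} = 5 \left(1 - 4\right)^{2} = 5 \left(-3\right)^{2} = 5 \cdot 9 = 45$)
$w{\left(h{\left(\left(6 - 2\right) - 4 \right)} \right)} H{\left(-12,19 \right)} = 45 \left(-25\right) = -1125$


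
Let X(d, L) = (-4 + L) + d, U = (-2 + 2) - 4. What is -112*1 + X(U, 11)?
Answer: -109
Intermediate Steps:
U = -4 (U = 0 - 4 = -4)
X(d, L) = -4 + L + d
-112*1 + X(U, 11) = -112*1 + (-4 + 11 - 4) = -112 + 3 = -109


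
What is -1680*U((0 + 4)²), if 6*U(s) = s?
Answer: -4480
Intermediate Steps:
U(s) = s/6
-1680*U((0 + 4)²) = -280*(0 + 4)² = -280*4² = -280*16 = -1680*8/3 = -4480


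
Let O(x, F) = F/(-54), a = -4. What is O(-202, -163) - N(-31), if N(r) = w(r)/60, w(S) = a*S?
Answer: 257/270 ≈ 0.95185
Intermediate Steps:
O(x, F) = -F/54 (O(x, F) = F*(-1/54) = -F/54)
w(S) = -4*S
N(r) = -r/15 (N(r) = -4*r/60 = -4*r*(1/60) = -r/15)
O(-202, -163) - N(-31) = -1/54*(-163) - (-1)*(-31)/15 = 163/54 - 1*31/15 = 163/54 - 31/15 = 257/270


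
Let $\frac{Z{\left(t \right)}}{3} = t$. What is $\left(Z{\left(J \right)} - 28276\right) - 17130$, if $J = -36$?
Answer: $-45514$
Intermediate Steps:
$Z{\left(t \right)} = 3 t$
$\left(Z{\left(J \right)} - 28276\right) - 17130 = \left(3 \left(-36\right) - 28276\right) - 17130 = \left(-108 - 28276\right) - 17130 = -28384 - 17130 = -45514$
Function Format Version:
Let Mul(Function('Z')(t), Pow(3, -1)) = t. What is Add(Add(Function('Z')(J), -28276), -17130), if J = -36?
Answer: -45514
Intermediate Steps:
Function('Z')(t) = Mul(3, t)
Add(Add(Function('Z')(J), -28276), -17130) = Add(Add(Mul(3, -36), -28276), -17130) = Add(Add(-108, -28276), -17130) = Add(-28384, -17130) = -45514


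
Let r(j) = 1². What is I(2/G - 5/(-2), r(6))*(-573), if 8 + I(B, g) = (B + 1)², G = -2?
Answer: 4011/4 ≈ 1002.8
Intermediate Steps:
r(j) = 1
I(B, g) = -8 + (1 + B)² (I(B, g) = -8 + (B + 1)² = -8 + (1 + B)²)
I(2/G - 5/(-2), r(6))*(-573) = (-8 + (1 + (2/(-2) - 5/(-2)))²)*(-573) = (-8 + (1 + (2*(-½) - 5*(-½)))²)*(-573) = (-8 + (1 + (-1 + 5/2))²)*(-573) = (-8 + (1 + 3/2)²)*(-573) = (-8 + (5/2)²)*(-573) = (-8 + 25/4)*(-573) = -7/4*(-573) = 4011/4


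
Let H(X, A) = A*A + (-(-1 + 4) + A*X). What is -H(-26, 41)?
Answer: -612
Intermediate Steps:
H(X, A) = -3 + A**2 + A*X (H(X, A) = A**2 + (-1*3 + A*X) = A**2 + (-3 + A*X) = -3 + A**2 + A*X)
-H(-26, 41) = -(-3 + 41**2 + 41*(-26)) = -(-3 + 1681 - 1066) = -1*612 = -612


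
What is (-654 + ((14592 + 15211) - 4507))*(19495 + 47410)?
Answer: 1648673010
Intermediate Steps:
(-654 + ((14592 + 15211) - 4507))*(19495 + 47410) = (-654 + (29803 - 4507))*66905 = (-654 + 25296)*66905 = 24642*66905 = 1648673010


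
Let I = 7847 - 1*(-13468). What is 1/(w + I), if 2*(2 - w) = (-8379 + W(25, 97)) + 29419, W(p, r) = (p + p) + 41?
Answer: 2/21503 ≈ 9.3010e-5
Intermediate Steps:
W(p, r) = 41 + 2*p (W(p, r) = 2*p + 41 = 41 + 2*p)
w = -21127/2 (w = 2 - ((-8379 + (41 + 2*25)) + 29419)/2 = 2 - ((-8379 + (41 + 50)) + 29419)/2 = 2 - ((-8379 + 91) + 29419)/2 = 2 - (-8288 + 29419)/2 = 2 - ½*21131 = 2 - 21131/2 = -21127/2 ≈ -10564.)
I = 21315 (I = 7847 + 13468 = 21315)
1/(w + I) = 1/(-21127/2 + 21315) = 1/(21503/2) = 2/21503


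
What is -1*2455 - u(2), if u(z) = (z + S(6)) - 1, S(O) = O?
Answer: -2462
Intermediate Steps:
u(z) = 5 + z (u(z) = (z + 6) - 1 = (6 + z) - 1 = 5 + z)
-1*2455 - u(2) = -1*2455 - (5 + 2) = -2455 - 1*7 = -2455 - 7 = -2462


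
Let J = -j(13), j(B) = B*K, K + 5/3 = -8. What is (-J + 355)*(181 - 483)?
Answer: -207776/3 ≈ -69259.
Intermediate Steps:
K = -29/3 (K = -5/3 - 8 = -29/3 ≈ -9.6667)
j(B) = -29*B/3 (j(B) = B*(-29/3) = -29*B/3)
J = 377/3 (J = -(-29)*13/3 = -1*(-377/3) = 377/3 ≈ 125.67)
(-J + 355)*(181 - 483) = (-1*377/3 + 355)*(181 - 483) = (-377/3 + 355)*(-302) = (688/3)*(-302) = -207776/3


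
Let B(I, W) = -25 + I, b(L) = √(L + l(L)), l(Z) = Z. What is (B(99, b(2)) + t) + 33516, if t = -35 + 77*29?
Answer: 35788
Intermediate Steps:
b(L) = √2*√L (b(L) = √(L + L) = √(2*L) = √2*√L)
t = 2198 (t = -35 + 2233 = 2198)
(B(99, b(2)) + t) + 33516 = ((-25 + 99) + 2198) + 33516 = (74 + 2198) + 33516 = 2272 + 33516 = 35788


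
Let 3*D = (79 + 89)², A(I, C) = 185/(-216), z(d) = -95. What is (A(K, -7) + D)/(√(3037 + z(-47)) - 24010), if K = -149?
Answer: -24393475715/62259533064 - 2031943*√2942/124519066128 ≈ -0.39269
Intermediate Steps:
A(I, C) = -185/216 (A(I, C) = 185*(-1/216) = -185/216)
D = 9408 (D = (79 + 89)²/3 = (⅓)*168² = (⅓)*28224 = 9408)
(A(K, -7) + D)/(√(3037 + z(-47)) - 24010) = (-185/216 + 9408)/(√(3037 - 95) - 24010) = 2031943/(216*(√2942 - 24010)) = 2031943/(216*(-24010 + √2942))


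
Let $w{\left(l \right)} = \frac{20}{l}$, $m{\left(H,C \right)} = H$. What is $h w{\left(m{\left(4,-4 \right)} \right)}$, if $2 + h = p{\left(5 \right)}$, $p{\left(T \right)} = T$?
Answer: $15$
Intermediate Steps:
$h = 3$ ($h = -2 + 5 = 3$)
$h w{\left(m{\left(4,-4 \right)} \right)} = 3 \cdot \frac{20}{4} = 3 \cdot 20 \cdot \frac{1}{4} = 3 \cdot 5 = 15$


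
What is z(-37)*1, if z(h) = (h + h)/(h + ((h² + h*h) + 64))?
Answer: -74/2765 ≈ -0.026763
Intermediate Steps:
z(h) = 2*h/(64 + h + 2*h²) (z(h) = (2*h)/(h + ((h² + h²) + 64)) = (2*h)/(h + (2*h² + 64)) = (2*h)/(h + (64 + 2*h²)) = (2*h)/(64 + h + 2*h²) = 2*h/(64 + h + 2*h²))
z(-37)*1 = (2*(-37)/(64 - 37 + 2*(-37)²))*1 = (2*(-37)/(64 - 37 + 2*1369))*1 = (2*(-37)/(64 - 37 + 2738))*1 = (2*(-37)/2765)*1 = (2*(-37)*(1/2765))*1 = -74/2765*1 = -74/2765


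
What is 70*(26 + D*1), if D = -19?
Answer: 490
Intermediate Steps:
70*(26 + D*1) = 70*(26 - 19*1) = 70*(26 - 19) = 70*7 = 490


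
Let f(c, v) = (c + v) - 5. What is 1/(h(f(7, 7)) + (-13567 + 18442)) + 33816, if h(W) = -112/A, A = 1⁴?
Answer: 161065609/4763 ≈ 33816.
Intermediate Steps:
f(c, v) = -5 + c + v
A = 1
h(W) = -112 (h(W) = -112/1 = -112*1 = -112)
1/(h(f(7, 7)) + (-13567 + 18442)) + 33816 = 1/(-112 + (-13567 + 18442)) + 33816 = 1/(-112 + 4875) + 33816 = 1/4763 + 33816 = 161065609/4763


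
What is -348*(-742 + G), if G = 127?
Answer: 214020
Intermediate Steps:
-348*(-742 + G) = -348*(-742 + 127) = -348*(-615) = 214020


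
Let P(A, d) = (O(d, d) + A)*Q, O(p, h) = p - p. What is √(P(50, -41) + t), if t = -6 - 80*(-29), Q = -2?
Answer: 3*√246 ≈ 47.053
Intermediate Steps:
O(p, h) = 0
t = 2314 (t = -6 + 2320 = 2314)
P(A, d) = -2*A (P(A, d) = (0 + A)*(-2) = A*(-2) = -2*A)
√(P(50, -41) + t) = √(-2*50 + 2314) = √(-100 + 2314) = √2214 = 3*√246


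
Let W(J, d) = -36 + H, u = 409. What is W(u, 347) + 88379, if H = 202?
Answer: 88545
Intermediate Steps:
W(J, d) = 166 (W(J, d) = -36 + 202 = 166)
W(u, 347) + 88379 = 166 + 88379 = 88545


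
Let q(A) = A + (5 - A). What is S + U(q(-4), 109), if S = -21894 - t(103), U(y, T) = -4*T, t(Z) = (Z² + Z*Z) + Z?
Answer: -43651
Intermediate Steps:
q(A) = 5
t(Z) = Z + 2*Z² (t(Z) = (Z² + Z²) + Z = 2*Z² + Z = Z + 2*Z²)
S = -43215 (S = -21894 - 103*(1 + 2*103) = -21894 - 103*(1 + 206) = -21894 - 103*207 = -21894 - 1*21321 = -21894 - 21321 = -43215)
S + U(q(-4), 109) = -43215 - 4*109 = -43215 - 436 = -43651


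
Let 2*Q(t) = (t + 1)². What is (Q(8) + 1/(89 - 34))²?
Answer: 19864849/12100 ≈ 1641.7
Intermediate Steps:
Q(t) = (1 + t)²/2 (Q(t) = (t + 1)²/2 = (1 + t)²/2)
(Q(8) + 1/(89 - 34))² = ((1 + 8)²/2 + 1/(89 - 34))² = ((½)*9² + 1/55)² = ((½)*81 + 1/55)² = (81/2 + 1/55)² = (4457/110)² = 19864849/12100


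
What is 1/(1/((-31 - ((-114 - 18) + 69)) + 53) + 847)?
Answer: 85/71996 ≈ 0.0011806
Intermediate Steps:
1/(1/((-31 - ((-114 - 18) + 69)) + 53) + 847) = 1/(1/((-31 - (-132 + 69)) + 53) + 847) = 1/(1/((-31 - 1*(-63)) + 53) + 847) = 1/(1/((-31 + 63) + 53) + 847) = 1/(1/(32 + 53) + 847) = 1/(1/85 + 847) = 1/(71996/85) = 85/71996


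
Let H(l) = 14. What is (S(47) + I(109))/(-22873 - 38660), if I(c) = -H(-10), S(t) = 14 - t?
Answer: 47/61533 ≈ 0.00076382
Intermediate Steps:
I(c) = -14 (I(c) = -1*14 = -14)
(S(47) + I(109))/(-22873 - 38660) = ((14 - 1*47) - 14)/(-22873 - 38660) = ((14 - 47) - 14)/(-61533) = (-33 - 14)*(-1/61533) = -47*(-1/61533) = 47/61533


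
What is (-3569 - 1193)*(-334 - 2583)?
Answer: 13890754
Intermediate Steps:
(-3569 - 1193)*(-334 - 2583) = -4762*(-2917) = 13890754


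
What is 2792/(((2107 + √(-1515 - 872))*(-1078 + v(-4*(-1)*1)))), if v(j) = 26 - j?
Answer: -105049/83760336 + 349*I*√2387/586322352 ≈ -0.0012542 + 2.9081e-5*I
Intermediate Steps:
2792/(((2107 + √(-1515 - 872))*(-1078 + v(-4*(-1)*1)))) = 2792/(((2107 + √(-1515 - 872))*(-1078 + (26 - (-4*(-1)))))) = 2792/(((2107 + √(-2387))*(-1078 + (26 - 4)))) = 2792/(((2107 + I*√2387)*(-1078 + (26 - 1*4)))) = 2792/(((2107 + I*√2387)*(-1078 + (26 - 4)))) = 2792/(((2107 + I*√2387)*(-1078 + 22))) = 2792/(((2107 + I*√2387)*(-1056))) = 2792/(-2224992 - 1056*I*√2387)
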